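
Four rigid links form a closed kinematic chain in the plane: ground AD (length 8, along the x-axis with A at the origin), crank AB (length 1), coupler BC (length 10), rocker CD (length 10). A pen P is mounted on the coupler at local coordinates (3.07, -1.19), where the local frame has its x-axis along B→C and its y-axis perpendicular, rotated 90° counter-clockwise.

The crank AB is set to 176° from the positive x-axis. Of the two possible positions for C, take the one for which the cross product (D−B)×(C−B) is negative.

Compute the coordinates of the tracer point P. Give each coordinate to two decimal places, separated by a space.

A=(0,0), D=(8.00,0)
B = A + 1.00·(cos176°, sin176°) = (-0.9976, 0.0698)
|BD| = 8.9978
circle(B,10.00) ∩ circle(D,10.00): a=4.4989, h=8.9308
  candidates: C₊=(3.5705,8.9654) cross=80.358; C₋=(3.4320,-8.8957) cross=-80.358
  mode - wants cross < 0 → take C=(3.4320,-8.8957) (cross=-80.358)
ex = (C−B)/|BC| = (0.4430,-0.8965); ey = (0.8965,0.4430)
P = B + 3.07·ex + -1.19·ey = (-0.7046,-3.2097)

-0.70 -3.21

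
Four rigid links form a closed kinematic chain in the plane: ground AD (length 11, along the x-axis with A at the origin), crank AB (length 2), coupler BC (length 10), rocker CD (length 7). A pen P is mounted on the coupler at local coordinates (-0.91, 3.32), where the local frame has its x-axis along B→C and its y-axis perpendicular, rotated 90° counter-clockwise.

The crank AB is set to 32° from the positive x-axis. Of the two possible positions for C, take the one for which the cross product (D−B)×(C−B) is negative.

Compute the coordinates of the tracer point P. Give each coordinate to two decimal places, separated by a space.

A=(0,0), D=(11.00,0)
B = A + 2.00·(cos32°, sin32°) = (1.6961, 1.0598)
|BD| = 9.3641
circle(B,10.00) ∩ circle(D,7.00): a=7.4052, h=6.7203
  candidates: C₊=(9.8143,6.8989) cross=62.930; C₋=(8.2931,-6.4554) cross=-62.930
  mode - wants cross < 0 → take C=(8.2931,-6.4554) (cross=-62.930)
ex = (C−B)/|BC| = (0.6597,-0.7515); ey = (0.7515,0.6597)
P = B + -0.91·ex + 3.32·ey = (3.5908,3.9339)

3.59 3.93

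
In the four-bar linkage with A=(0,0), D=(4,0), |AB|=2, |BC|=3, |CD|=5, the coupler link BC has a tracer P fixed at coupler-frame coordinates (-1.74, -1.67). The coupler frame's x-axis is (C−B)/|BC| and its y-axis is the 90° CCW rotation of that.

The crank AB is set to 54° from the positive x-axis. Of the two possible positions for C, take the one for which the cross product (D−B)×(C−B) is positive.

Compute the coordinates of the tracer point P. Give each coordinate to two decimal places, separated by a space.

A=(0,0), D=(4.00,0)
B = A + 2.00·(cos54°, sin54°) = (1.1756, 1.6180)
|BD| = 3.2551
circle(B,3.00) ∩ circle(D,5.00): a=-0.8302, h=2.8828
  candidates: C₊=(1.8882,4.5322) cross=9.384; C₋=(-0.9778,-0.4708) cross=-9.384
  mode + wants cross > 0 → take C=(1.8882,4.5322) (cross=9.384)
ex = (C−B)/|BC| = (0.2376,0.9714); ey = (-0.9714,0.2376)
P = B + -1.74·ex + -1.67·ey = (2.3844,-0.4689)

2.38 -0.47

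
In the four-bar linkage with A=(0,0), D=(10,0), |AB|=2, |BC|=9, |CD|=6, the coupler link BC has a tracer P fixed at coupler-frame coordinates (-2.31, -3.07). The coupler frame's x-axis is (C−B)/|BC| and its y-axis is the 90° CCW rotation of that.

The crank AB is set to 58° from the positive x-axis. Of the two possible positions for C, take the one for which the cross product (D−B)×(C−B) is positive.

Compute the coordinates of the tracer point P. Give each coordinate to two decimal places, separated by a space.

A=(0,0), D=(10.00,0)
B = A + 2.00·(cos58°, sin58°) = (1.0598, 1.6961)
|BD| = 9.0996
circle(B,9.00) ∩ circle(D,6.00): a=7.0224, h=5.6290
  candidates: C₊=(9.0084,5.9175) cross=51.222; C₋=(6.9100,-5.1432) cross=-51.222
  mode + wants cross > 0 → take C=(9.0084,5.9175) (cross=51.222)
ex = (C−B)/|BC| = (0.8832,0.4690); ey = (-0.4690,0.8832)
P = B + -2.31·ex + -3.07·ey = (0.4597,-2.0987)

0.46 -2.10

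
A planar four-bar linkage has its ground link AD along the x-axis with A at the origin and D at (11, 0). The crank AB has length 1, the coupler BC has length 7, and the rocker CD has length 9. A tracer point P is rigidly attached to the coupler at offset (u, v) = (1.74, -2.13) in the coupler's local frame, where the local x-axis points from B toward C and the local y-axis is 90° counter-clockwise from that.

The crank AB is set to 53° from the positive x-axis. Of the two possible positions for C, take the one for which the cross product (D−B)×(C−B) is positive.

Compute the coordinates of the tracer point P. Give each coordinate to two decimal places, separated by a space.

A=(0,0), D=(11.00,0)
B = A + 1.00·(cos53°, sin53°) = (0.6018, 0.7986)
|BD| = 10.4288
circle(B,7.00) ∩ circle(D,9.00): a=3.6802, h=5.9545
  candidates: C₊=(4.7272,6.4538) cross=62.098; C₋=(3.8152,-5.4202) cross=-62.098
  mode + wants cross > 0 → take C=(4.7272,6.4538) (cross=62.098)
ex = (C−B)/|BC| = (0.5893,0.8079); ey = (-0.8079,0.5893)
P = B + 1.74·ex + -2.13·ey = (3.3481,0.9491)

3.35 0.95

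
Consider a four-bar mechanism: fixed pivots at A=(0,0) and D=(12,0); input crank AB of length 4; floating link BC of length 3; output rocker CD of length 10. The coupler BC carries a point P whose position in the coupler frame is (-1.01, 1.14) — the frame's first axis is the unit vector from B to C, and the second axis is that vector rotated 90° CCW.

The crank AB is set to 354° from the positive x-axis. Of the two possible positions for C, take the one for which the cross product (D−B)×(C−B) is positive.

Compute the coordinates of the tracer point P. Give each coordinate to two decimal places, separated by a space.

A=(0,0), D=(12.00,0)
B = A + 4.00·(cos354°, sin354°) = (3.9781, -0.4181)
|BD| = 8.0328
circle(B,3.00) ∩ circle(D,10.00): a=-1.6479, h=2.5069
  candidates: C₊=(2.2020,1.9996) cross=20.137; C₋=(2.4629,-3.0074) cross=-20.137
  mode + wants cross > 0 → take C=(2.2020,1.9996) (cross=20.137)
ex = (C−B)/|BC| = (-0.5920,0.8059); ey = (-0.8059,-0.5920)
P = B + -1.01·ex + 1.14·ey = (3.6573,-1.9070)

3.66 -1.91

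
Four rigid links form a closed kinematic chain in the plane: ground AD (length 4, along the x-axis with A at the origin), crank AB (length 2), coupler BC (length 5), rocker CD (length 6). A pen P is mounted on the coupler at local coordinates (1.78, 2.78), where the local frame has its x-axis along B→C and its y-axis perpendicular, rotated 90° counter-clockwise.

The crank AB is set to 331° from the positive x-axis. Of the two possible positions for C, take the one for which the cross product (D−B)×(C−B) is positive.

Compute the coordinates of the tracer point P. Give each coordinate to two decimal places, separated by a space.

-1.55 -1.11

A=(0,0), D=(4.00,0)
B = A + 2.00·(cos331°, sin331°) = (1.7492, -0.9696)
|BD| = 2.4507
circle(B,5.00) ∩ circle(D,6.00): a=-1.0189, h=4.8951
  candidates: C₊=(-1.1232,3.1229) cross=11.997; C₋=(2.7502,-5.8684) cross=-11.997
  mode + wants cross > 0 → take C=(-1.1232,3.1229) (cross=11.997)
ex = (C−B)/|BC| = (-0.5745,0.8185); ey = (-0.8185,-0.5745)
P = B + 1.78·ex + 2.78·ey = (-1.5488,-1.1097)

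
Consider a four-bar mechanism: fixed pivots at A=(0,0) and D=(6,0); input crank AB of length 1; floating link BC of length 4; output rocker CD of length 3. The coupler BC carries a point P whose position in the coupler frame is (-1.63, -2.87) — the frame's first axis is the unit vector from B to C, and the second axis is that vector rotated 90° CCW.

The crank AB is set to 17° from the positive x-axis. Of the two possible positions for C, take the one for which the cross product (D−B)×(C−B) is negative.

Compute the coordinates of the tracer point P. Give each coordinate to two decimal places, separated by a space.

A=(0,0), D=(6.00,0)
B = A + 1.00·(cos17°, sin17°) = (0.9563, 0.2924)
|BD| = 5.0522
circle(B,4.00) ∩ circle(D,3.00): a=3.2189, h=2.3747
  candidates: C₊=(4.3072,2.4768) cross=11.997; C₋=(4.0323,-2.2646) cross=-11.997
  mode - wants cross < 0 → take C=(4.0323,-2.2646) (cross=-11.997)
ex = (C−B)/|BC| = (0.7690,-0.6392); ey = (0.6392,0.7690)
P = B + -1.63·ex + -2.87·ey = (-2.1318,-0.8727)

-2.13 -0.87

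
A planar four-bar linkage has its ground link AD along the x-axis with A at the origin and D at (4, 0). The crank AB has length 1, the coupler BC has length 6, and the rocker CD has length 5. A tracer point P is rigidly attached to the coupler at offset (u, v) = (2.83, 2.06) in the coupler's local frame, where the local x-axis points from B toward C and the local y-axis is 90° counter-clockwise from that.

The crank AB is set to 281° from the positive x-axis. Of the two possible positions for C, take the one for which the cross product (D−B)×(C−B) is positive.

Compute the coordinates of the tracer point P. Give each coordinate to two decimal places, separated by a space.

A=(0,0), D=(4.00,0)
B = A + 1.00·(cos281°, sin281°) = (0.1908, -0.9816)
|BD| = 3.9336
circle(B,6.00) ∩ circle(D,5.00): a=3.3650, h=4.9676
  candidates: C₊=(2.2097,4.6685) cross=19.541; C₋=(4.6890,-4.9523) cross=-19.541
  mode + wants cross > 0 → take C=(2.2097,4.6685) (cross=19.541)
ex = (C−B)/|BC| = (0.3365,0.9417); ey = (-0.9417,0.3365)
P = B + 2.83·ex + 2.06·ey = (-0.7968,2.3765)

-0.80 2.38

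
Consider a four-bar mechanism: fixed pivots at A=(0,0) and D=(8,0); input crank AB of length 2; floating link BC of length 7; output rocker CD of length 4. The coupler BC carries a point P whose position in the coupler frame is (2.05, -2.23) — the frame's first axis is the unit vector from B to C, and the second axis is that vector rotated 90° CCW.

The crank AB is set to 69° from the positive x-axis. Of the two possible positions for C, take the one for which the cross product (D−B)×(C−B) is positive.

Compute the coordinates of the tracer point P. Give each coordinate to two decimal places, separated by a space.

A=(0,0), D=(8.00,0)
B = A + 2.00·(cos69°, sin69°) = (0.7167, 1.8672)
|BD| = 7.5188
circle(B,7.00) ∩ circle(D,4.00): a=5.9539, h=3.6812
  candidates: C₊=(7.3983,3.9545) cross=27.678; C₋=(5.5700,-3.1773) cross=-27.678
  mode + wants cross > 0 → take C=(7.3983,3.9545) (cross=27.678)
ex = (C−B)/|BC| = (0.9545,0.2982); ey = (-0.2982,0.9545)
P = B + 2.05·ex + -2.23·ey = (3.3384,0.3499)

3.34 0.35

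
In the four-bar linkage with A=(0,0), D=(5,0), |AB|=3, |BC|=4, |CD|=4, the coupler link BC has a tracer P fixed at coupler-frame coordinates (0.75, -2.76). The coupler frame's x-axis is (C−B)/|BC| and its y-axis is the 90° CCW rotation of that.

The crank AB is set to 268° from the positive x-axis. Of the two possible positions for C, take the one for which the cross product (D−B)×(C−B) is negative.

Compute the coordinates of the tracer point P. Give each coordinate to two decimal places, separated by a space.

A=(0,0), D=(5.00,0)
B = A + 3.00·(cos268°, sin268°) = (-0.1047, -2.9982)
|BD| = 5.9200
circle(B,4.00) ∩ circle(D,4.00): a=2.9600, h=2.6904
  candidates: C₊=(1.0851,0.8208) cross=15.927; C₋=(3.8102,-3.8189) cross=-15.927
  mode - wants cross < 0 → take C=(3.8102,-3.8189) (cross=-15.927)
ex = (C−B)/|BC| = (0.9787,-0.2052); ey = (0.2052,0.9787)
P = B + 0.75·ex + -2.76·ey = (0.0630,-5.8533)

0.06 -5.85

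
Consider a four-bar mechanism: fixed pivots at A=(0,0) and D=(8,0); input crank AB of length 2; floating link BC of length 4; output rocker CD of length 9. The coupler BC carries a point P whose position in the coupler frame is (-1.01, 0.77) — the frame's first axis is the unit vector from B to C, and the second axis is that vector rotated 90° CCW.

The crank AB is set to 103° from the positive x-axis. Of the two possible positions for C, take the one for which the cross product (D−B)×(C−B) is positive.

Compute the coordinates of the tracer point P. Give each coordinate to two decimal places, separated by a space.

-1.54 1.29

A=(0,0), D=(8.00,0)
B = A + 2.00·(cos103°, sin103°) = (-0.4499, 1.9487)
|BD| = 8.6717
circle(B,4.00) ∩ circle(D,9.00): a=0.5880, h=3.9565
  candidates: C₊=(1.0122,5.6719) cross=34.310; C₋=(-0.7660,-2.0387) cross=-34.310
  mode + wants cross > 0 → take C=(1.0122,5.6719) (cross=34.310)
ex = (C−B)/|BC| = (0.3655,0.9308); ey = (-0.9308,0.3655)
P = B + -1.01·ex + 0.77·ey = (-1.5358,1.2901)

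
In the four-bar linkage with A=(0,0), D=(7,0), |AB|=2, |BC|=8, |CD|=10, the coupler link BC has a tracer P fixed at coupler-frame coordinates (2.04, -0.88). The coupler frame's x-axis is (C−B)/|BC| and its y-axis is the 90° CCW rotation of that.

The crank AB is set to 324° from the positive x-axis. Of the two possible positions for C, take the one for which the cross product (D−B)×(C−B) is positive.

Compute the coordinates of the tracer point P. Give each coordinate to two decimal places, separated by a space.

1.90 1.03

A=(0,0), D=(7.00,0)
B = A + 2.00·(cos324°, sin324°) = (1.6180, -1.1756)
|BD| = 5.5089
circle(B,8.00) ∩ circle(D,10.00): a=-0.5130, h=7.9835
  candidates: C₊=(-0.5868,6.5146) cross=43.980; C₋=(2.8205,-9.0847) cross=-43.980
  mode + wants cross > 0 → take C=(-0.5868,6.5146) (cross=43.980)
ex = (C−B)/|BC| = (-0.2756,0.9613); ey = (-0.9613,-0.2756)
P = B + 2.04·ex + -0.88·ey = (1.9017,1.0280)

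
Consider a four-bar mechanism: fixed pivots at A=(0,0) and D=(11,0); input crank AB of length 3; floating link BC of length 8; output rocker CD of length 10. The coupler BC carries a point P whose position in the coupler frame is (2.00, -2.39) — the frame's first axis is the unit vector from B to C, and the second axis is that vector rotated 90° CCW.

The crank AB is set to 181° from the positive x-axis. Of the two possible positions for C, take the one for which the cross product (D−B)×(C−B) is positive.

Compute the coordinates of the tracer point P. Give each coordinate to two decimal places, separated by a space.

0.10 -0.35

A=(0,0), D=(11.00,0)
B = A + 3.00·(cos181°, sin181°) = (-2.9995, -0.0524)
|BD| = 13.9996
circle(B,8.00) ∩ circle(D,10.00): a=5.7141, h=5.5991
  candidates: C₊=(2.6936,5.5680) cross=78.385; C₋=(2.7354,-5.6300) cross=-78.385
  mode + wants cross > 0 → take C=(2.6936,5.5680) (cross=78.385)
ex = (C−B)/|BC| = (0.7116,0.7025); ey = (-0.7025,0.7116)
P = B + 2.00·ex + -2.39·ey = (0.1028,-0.3481)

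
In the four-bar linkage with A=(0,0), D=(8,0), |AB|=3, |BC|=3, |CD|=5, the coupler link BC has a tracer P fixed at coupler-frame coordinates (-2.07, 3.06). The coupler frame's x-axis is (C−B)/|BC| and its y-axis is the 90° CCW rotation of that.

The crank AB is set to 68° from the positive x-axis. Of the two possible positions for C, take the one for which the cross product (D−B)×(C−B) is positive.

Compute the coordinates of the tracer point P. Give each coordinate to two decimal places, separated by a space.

-1.29 5.58

A=(0,0), D=(8.00,0)
B = A + 3.00·(cos68°, sin68°) = (1.1238, 2.7816)
|BD| = 7.4175
circle(B,3.00) ∩ circle(D,5.00): a=2.6302, h=1.4429
  candidates: C₊=(4.1032,3.1329) cross=10.703; C₋=(3.0210,0.4576) cross=-10.703
  mode + wants cross > 0 → take C=(4.1032,3.1329) (cross=10.703)
ex = (C−B)/|BC| = (0.9931,0.1171); ey = (-0.1171,0.9931)
P = B + -2.07·ex + 3.06·ey = (-1.2903,5.5781)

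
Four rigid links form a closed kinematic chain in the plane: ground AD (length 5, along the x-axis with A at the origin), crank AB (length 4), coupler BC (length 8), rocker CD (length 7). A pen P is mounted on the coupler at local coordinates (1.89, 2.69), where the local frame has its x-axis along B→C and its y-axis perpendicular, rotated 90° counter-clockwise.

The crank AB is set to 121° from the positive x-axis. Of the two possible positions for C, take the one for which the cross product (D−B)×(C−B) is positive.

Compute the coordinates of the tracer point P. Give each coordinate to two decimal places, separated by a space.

-1.57 6.68

A=(0,0), D=(5.00,0)
B = A + 4.00·(cos121°, sin121°) = (-2.0602, 3.4287)
|BD| = 7.8487
circle(B,8.00) ∩ circle(D,7.00): a=4.8799, h=6.3393
  candidates: C₊=(5.0988,6.9993) cross=49.755; C₋=(-0.4398,-4.4055) cross=-49.755
  mode + wants cross > 0 → take C=(5.0988,6.9993) (cross=49.755)
ex = (C−B)/|BC| = (0.8949,0.4463); ey = (-0.4463,0.8949)
P = B + 1.89·ex + 2.69·ey = (-1.5695,6.6794)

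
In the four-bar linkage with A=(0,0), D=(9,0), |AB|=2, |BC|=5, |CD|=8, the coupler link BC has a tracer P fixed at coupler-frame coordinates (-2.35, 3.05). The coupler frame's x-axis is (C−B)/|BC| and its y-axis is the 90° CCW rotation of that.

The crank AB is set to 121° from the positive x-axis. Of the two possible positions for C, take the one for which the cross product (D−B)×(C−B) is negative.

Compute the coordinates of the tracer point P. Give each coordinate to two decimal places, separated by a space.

A=(0,0), D=(9.00,0)
B = A + 2.00·(cos121°, sin121°) = (-1.0301, 1.7143)
|BD| = 10.1755
circle(B,5.00) ∩ circle(D,8.00): a=3.1714, h=3.8655
  candidates: C₊=(2.7472,4.9903) cross=39.334; C₋=(1.4447,-2.6302) cross=-39.334
  mode - wants cross < 0 → take C=(1.4447,-2.6302) (cross=-39.334)
ex = (C−B)/|BC| = (0.4950,-0.8689); ey = (0.8689,0.4950)
P = B + -2.35·ex + 3.05·ey = (0.4569,5.2659)

0.46 5.27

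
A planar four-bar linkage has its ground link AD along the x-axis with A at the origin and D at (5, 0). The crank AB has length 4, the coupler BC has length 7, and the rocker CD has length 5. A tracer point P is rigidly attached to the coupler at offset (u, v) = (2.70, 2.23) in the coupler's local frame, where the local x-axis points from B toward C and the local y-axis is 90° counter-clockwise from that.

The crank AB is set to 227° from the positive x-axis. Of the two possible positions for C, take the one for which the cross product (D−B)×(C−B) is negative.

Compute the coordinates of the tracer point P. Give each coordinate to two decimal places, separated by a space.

A=(0,0), D=(5.00,0)
B = A + 4.00·(cos227°, sin227°) = (-2.7280, -2.9254)
|BD| = 8.2632
circle(B,7.00) ∩ circle(D,5.00): a=5.5838, h=4.2215
  candidates: C₊=(0.9996,2.9995) cross=34.883; C₋=(3.9887,-4.8967) cross=-34.883
  mode - wants cross < 0 → take C=(3.9887,-4.8967) (cross=-34.883)
ex = (C−B)/|BC| = (0.9595,-0.2816); ey = (0.2816,0.9595)
P = B + 2.70·ex + 2.23·ey = (0.4907,-1.5460)

0.49 -1.55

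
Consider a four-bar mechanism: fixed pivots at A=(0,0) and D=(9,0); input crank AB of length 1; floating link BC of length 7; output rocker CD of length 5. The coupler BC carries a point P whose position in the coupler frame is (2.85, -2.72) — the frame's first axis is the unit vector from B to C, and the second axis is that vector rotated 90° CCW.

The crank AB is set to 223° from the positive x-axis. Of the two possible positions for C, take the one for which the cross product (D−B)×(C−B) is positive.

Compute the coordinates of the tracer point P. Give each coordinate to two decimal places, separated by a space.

A=(0,0), D=(9.00,0)
B = A + 1.00·(cos223°, sin223°) = (-0.7314, -0.6820)
|BD| = 9.7552
circle(B,7.00) ∩ circle(D,5.00): a=6.1077, h=3.4199
  candidates: C₊=(5.1223,3.1565) cross=33.362; C₋=(5.6005,-3.6665) cross=-33.362
  mode + wants cross > 0 → take C=(5.1223,3.1565) (cross=33.362)
ex = (C−B)/|BC| = (0.8362,0.5484); ey = (-0.5484,0.8362)
P = B + 2.85·ex + -2.72·ey = (3.1435,-1.3937)

3.14 -1.39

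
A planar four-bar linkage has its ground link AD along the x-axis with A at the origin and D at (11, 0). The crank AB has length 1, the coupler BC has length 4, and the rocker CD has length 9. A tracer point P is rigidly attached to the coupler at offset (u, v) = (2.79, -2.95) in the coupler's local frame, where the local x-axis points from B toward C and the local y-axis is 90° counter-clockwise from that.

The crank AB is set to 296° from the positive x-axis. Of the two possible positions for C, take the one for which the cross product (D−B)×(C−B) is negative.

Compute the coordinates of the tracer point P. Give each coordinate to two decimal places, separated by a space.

-0.11 -4.92

A=(0,0), D=(11.00,0)
B = A + 1.00·(cos296°, sin296°) = (0.4384, -0.8988)
|BD| = 10.5998
circle(B,4.00) ∩ circle(D,9.00): a=2.2338, h=3.3181
  candidates: C₊=(2.3828,2.5968) cross=35.172; C₋=(2.9455,-4.0156) cross=-35.172
  mode - wants cross < 0 → take C=(2.9455,-4.0156) (cross=-35.172)
ex = (C−B)/|BC| = (0.6268,-0.7792); ey = (0.7792,0.6268)
P = B + 2.79·ex + -2.95·ey = (-0.1115,-4.9218)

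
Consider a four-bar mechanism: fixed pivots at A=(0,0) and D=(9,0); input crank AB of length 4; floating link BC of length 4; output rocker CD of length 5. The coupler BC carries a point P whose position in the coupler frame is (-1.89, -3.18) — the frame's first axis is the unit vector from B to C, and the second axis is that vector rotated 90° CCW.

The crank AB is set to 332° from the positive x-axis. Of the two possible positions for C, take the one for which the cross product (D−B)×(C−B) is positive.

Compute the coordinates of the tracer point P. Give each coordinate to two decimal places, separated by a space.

A=(0,0), D=(9.00,0)
B = A + 4.00·(cos332°, sin332°) = (3.5318, -1.8779)
|BD| = 5.7817
circle(B,4.00) ∩ circle(D,5.00): a=2.1125, h=3.3967
  candidates: C₊=(4.4265,2.0208) cross=19.638; C₋=(6.6330,-4.4042) cross=-19.638
  mode + wants cross > 0 → take C=(4.4265,2.0208) (cross=19.638)
ex = (C−B)/|BC| = (0.2237,0.9747); ey = (-0.9747,0.2237)
P = B + -1.89·ex + -3.18·ey = (6.2084,-4.4313)

6.21 -4.43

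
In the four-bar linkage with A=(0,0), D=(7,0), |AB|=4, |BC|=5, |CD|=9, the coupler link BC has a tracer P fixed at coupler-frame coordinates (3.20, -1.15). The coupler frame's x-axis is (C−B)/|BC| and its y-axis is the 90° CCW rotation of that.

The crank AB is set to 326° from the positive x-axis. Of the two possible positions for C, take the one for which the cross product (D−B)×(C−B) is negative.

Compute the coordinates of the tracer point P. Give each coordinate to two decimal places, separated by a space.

A=(0,0), D=(7.00,0)
B = A + 4.00·(cos326°, sin326°) = (3.3162, -2.2368)
|BD| = 4.3097
circle(B,5.00) ∩ circle(D,9.00): a=-4.3420, h=2.4793
  candidates: C₊=(-1.6820,-2.3711) cross=10.685; C₋=(0.8914,-6.6095) cross=-10.685
  mode - wants cross < 0 → take C=(0.8914,-6.6095) (cross=-10.685)
ex = (C−B)/|BC| = (-0.4849,-0.8745); ey = (0.8745,-0.4849)
P = B + 3.20·ex + -1.15·ey = (0.7586,-4.4776)

0.76 -4.48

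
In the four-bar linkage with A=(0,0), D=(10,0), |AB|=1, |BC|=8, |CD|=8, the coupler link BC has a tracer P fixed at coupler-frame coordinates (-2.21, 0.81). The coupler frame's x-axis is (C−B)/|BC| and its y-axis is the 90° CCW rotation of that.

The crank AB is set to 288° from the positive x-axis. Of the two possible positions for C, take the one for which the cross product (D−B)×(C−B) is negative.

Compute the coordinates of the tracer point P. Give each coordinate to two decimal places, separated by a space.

A=(0,0), D=(10.00,0)
B = A + 1.00·(cos288°, sin288°) = (0.3090, -0.9511)
|BD| = 9.7375
circle(B,8.00) ∩ circle(D,8.00): a=4.8688, h=6.3478
  candidates: C₊=(4.5345,5.8420) cross=61.812; C₋=(5.7745,-6.7930) cross=-61.812
  mode - wants cross < 0 → take C=(5.7745,-6.7930) (cross=-61.812)
ex = (C−B)/|BC| = (0.6832,-0.7302); ey = (0.7302,0.6832)
P = B + -2.21·ex + 0.81·ey = (-0.6093,1.2162)

-0.61 1.22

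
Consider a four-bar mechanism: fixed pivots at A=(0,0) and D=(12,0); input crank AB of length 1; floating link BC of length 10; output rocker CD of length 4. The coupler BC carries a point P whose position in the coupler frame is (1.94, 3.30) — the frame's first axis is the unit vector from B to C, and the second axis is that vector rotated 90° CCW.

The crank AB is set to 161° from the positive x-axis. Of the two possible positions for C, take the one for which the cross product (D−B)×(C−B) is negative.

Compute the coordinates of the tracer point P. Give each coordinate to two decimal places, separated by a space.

A=(0,0), D=(12.00,0)
B = A + 1.00·(cos161°, sin161°) = (-0.9455, 0.3256)
|BD| = 12.9496
circle(B,10.00) ∩ circle(D,4.00): a=9.7181, h=2.3575
  candidates: C₊=(8.8288,2.4380) cross=30.528; C₋=(8.7103,-2.2755) cross=-30.528
  mode - wants cross < 0 → take C=(8.7103,-2.2755) (cross=-30.528)
ex = (C−B)/|BC| = (0.9656,-0.2601); ey = (0.2601,0.9656)
P = B + 1.94·ex + 3.30·ey = (1.7861,3.0074)

1.79 3.01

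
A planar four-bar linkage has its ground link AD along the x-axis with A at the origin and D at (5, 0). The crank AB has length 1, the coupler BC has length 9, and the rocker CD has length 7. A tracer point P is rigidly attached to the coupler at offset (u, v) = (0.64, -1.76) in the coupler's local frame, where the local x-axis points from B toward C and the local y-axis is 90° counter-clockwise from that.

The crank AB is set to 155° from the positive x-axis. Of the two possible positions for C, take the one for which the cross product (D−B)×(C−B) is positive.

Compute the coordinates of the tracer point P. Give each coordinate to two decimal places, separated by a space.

A=(0,0), D=(5.00,0)
B = A + 1.00·(cos155°, sin155°) = (-0.9063, 0.4226)
|BD| = 5.9214
circle(B,9.00) ∩ circle(D,7.00): a=5.6628, h=6.9952
  candidates: C₊=(5.2413,6.9958) cross=41.422; C₋=(4.2428,-6.9589) cross=-41.422
  mode + wants cross > 0 → take C=(5.2413,6.9958) (cross=41.422)
ex = (C−B)/|BC| = (0.6831,0.7304); ey = (-0.7304,0.6831)
P = B + 0.64·ex + -1.76·ey = (0.8163,-0.3121)

0.82 -0.31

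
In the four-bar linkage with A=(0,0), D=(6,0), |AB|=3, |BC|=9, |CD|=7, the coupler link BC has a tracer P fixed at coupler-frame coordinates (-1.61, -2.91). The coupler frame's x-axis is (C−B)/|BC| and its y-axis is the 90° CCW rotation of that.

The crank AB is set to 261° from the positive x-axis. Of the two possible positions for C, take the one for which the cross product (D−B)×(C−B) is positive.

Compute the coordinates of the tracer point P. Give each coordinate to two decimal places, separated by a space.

A=(0,0), D=(6.00,0)
B = A + 3.00·(cos261°, sin261°) = (-0.4693, -2.9631)
|BD| = 7.1156
circle(B,9.00) ∩ circle(D,7.00): a=5.8064, h=6.8765
  candidates: C₊=(1.9462,5.7067) cross=48.930; C₋=(7.6732,-6.7971) cross=-48.930
  mode + wants cross > 0 → take C=(1.9462,5.7067) (cross=48.930)
ex = (C−B)/|BC| = (0.2684,0.9633); ey = (-0.9633,0.2684)
P = B + -1.61·ex + -2.91·ey = (1.9018,-5.2950)

1.90 -5.30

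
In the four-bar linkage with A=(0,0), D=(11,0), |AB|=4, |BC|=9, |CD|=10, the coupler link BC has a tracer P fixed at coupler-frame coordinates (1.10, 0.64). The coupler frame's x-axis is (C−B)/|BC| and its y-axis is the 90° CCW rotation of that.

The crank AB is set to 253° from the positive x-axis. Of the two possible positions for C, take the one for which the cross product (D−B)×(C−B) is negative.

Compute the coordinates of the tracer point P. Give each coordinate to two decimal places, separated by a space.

A=(0,0), D=(11.00,0)
B = A + 4.00·(cos253°, sin253°) = (-1.1695, -3.8252)
|BD| = 12.7565
circle(B,9.00) ∩ circle(D,10.00): a=5.6335, h=7.0188
  candidates: C₊=(2.1001,4.5599) cross=89.535; C₋=(6.3095,-8.8317) cross=-89.535
  mode - wants cross < 0 → take C=(6.3095,-8.8317) (cross=-89.535)
ex = (C−B)/|BC| = (0.8310,-0.5563); ey = (0.5563,0.8310)
P = B + 1.10·ex + 0.64·ey = (0.1006,-3.9053)

0.10 -3.91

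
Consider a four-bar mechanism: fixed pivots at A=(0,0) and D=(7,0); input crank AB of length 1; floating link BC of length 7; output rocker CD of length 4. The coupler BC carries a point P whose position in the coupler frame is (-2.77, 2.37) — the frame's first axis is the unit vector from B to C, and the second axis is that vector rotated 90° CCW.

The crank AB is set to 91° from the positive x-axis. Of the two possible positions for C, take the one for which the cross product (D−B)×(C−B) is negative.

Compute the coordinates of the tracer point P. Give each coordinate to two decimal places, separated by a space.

A=(0,0), D=(7.00,0)
B = A + 1.00·(cos91°, sin91°) = (-0.0175, 0.9998)
|BD| = 7.0883
circle(B,7.00) ∩ circle(D,4.00): a=5.8719, h=3.8106
  candidates: C₊=(6.3333,3.9440) cross=27.011; C₋=(5.2583,-3.6009) cross=-27.011
  mode - wants cross < 0 → take C=(5.2583,-3.6009) (cross=-27.011)
ex = (C−B)/|BC| = (0.7537,-0.6572); ey = (0.6572,0.7537)
P = B + -2.77·ex + 2.37·ey = (-0.5475,4.6066)

-0.55 4.61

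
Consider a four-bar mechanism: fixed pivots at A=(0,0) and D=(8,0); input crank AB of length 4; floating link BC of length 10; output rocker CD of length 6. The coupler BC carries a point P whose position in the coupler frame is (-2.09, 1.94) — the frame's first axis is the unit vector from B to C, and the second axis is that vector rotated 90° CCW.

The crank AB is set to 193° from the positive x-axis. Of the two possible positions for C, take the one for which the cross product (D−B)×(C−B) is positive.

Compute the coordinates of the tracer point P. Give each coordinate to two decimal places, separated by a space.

A=(0,0), D=(8.00,0)
B = A + 4.00·(cos193°, sin193°) = (-3.8975, -0.8998)
|BD| = 11.9315
circle(B,10.00) ∩ circle(D,6.00): a=8.6477, h=5.0217
  candidates: C₊=(4.3469,4.7597) cross=59.916; C₋=(5.1043,-5.2550) cross=-59.916
  mode + wants cross > 0 → take C=(4.3469,4.7597) (cross=59.916)
ex = (C−B)/|BC| = (0.8244,0.5660); ey = (-0.5660,0.8244)
P = B + -2.09·ex + 1.94·ey = (-6.7185,-0.4832)

-6.72 -0.48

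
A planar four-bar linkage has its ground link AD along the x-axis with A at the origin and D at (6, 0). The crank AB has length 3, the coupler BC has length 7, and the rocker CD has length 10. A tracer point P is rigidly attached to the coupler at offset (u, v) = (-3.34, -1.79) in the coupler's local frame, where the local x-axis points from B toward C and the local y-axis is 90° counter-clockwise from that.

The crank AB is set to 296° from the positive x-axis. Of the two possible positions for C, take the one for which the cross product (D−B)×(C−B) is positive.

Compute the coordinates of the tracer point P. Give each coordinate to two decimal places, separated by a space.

4.97 -3.69

A=(0,0), D=(6.00,0)
B = A + 3.00·(cos296°, sin296°) = (1.3151, -2.6964)
|BD| = 5.4054
circle(B,7.00) ∩ circle(D,10.00): a=-2.0148, h=6.7038
  candidates: C₊=(-3.7751,2.1088) cross=36.237; C₋=(2.9130,-9.5116) cross=-36.237
  mode + wants cross > 0 → take C=(-3.7751,2.1088) (cross=36.237)
ex = (C−B)/|BC| = (-0.7272,0.6864); ey = (-0.6864,-0.7272)
P = B + -3.34·ex + -1.79·ey = (4.9726,-3.6875)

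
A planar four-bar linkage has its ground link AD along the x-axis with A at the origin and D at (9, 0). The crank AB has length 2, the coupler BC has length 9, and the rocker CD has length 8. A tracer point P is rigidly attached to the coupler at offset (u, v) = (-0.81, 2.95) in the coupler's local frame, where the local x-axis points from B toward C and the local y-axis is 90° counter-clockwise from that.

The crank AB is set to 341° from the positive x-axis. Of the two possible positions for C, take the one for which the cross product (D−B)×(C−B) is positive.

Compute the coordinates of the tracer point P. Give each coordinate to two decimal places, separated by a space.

-1.11 -0.05

A=(0,0), D=(9.00,0)
B = A + 2.00·(cos341°, sin341°) = (1.8910, -0.6511)
|BD| = 7.1387
circle(B,9.00) ∩ circle(D,8.00): a=4.7600, h=7.6382
  candidates: C₊=(5.9346,7.3894) cross=54.527; C₋=(7.3279,-7.8233) cross=-54.527
  mode + wants cross > 0 → take C=(5.9346,7.3894) (cross=54.527)
ex = (C−B)/|BC| = (0.4493,0.8934); ey = (-0.8934,0.4493)
P = B + -0.81·ex + 2.95·ey = (-1.1084,-0.0494)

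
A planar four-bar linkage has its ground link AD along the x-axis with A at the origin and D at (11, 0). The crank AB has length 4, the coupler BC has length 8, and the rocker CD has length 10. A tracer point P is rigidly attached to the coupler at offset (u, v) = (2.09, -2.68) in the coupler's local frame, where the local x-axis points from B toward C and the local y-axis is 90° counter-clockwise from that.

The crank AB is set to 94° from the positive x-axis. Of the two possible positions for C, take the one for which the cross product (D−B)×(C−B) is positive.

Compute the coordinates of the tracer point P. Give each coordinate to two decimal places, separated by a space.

2.99 3.08

A=(0,0), D=(11.00,0)
B = A + 4.00·(cos94°, sin94°) = (-0.2790, 3.9903)
|BD| = 11.9641
circle(B,8.00) ∩ circle(D,10.00): a=4.4775, h=6.6296
  candidates: C₊=(6.1532,8.7469) cross=79.317; C₋=(1.7310,-3.7531) cross=-79.317
  mode + wants cross > 0 → take C=(6.1532,8.7469) (cross=79.317)
ex = (C−B)/|BC| = (0.8040,0.5946); ey = (-0.5946,0.8040)
P = B + 2.09·ex + -2.68·ey = (2.9949,3.0781)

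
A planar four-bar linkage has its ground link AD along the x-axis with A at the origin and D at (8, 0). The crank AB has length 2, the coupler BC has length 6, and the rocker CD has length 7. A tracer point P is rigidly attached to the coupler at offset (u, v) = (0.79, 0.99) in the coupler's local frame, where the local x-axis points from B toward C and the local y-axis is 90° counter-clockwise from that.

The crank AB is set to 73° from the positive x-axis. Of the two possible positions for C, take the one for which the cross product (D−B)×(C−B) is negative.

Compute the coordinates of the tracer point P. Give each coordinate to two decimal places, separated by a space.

1.75 1.41

A=(0,0), D=(8.00,0)
B = A + 2.00·(cos73°, sin73°) = (0.5847, 1.9126)
|BD| = 7.6579
circle(B,6.00) ∩ circle(D,7.00): a=2.9802, h=5.2075
  candidates: C₊=(4.7711,6.2108) cross=39.879; C₋=(2.1699,-3.8742) cross=-39.879
  mode - wants cross < 0 → take C=(2.1699,-3.8742) (cross=-39.879)
ex = (C−B)/|BC| = (0.2642,-0.9645); ey = (0.9645,0.2642)
P = B + 0.79·ex + 0.99·ey = (1.7483,1.4122)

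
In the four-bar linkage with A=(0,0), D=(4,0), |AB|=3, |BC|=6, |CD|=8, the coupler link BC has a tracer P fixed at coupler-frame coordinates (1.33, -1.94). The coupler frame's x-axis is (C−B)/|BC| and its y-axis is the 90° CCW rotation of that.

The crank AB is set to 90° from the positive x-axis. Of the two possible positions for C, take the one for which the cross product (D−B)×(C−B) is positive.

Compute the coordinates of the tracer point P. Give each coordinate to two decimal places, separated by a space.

A=(0,0), D=(4.00,0)
B = A + 3.00·(cos90°, sin90°) = (0.0000, 3.0000)
|BD| = 5.0000
circle(B,6.00) ∩ circle(D,8.00): a=-0.3000, h=5.9925
  candidates: C₊=(3.3555,7.9740) cross=29.962; C₋=(-3.8355,-1.6140) cross=-29.962
  mode + wants cross > 0 → take C=(3.3555,7.9740) (cross=29.962)
ex = (C−B)/|BC| = (0.5592,0.8290); ey = (-0.8290,0.5592)
P = B + 1.33·ex + -1.94·ey = (2.3521,3.0176)

2.35 3.02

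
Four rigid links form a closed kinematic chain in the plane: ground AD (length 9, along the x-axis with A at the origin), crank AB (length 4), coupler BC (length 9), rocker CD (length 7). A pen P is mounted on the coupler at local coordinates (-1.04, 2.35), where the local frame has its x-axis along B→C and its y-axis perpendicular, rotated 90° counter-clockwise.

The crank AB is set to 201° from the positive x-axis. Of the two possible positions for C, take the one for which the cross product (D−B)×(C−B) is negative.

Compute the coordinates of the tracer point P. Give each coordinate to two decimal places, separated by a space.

A=(0,0), D=(9.00,0)
B = A + 4.00·(cos201°, sin201°) = (-3.7343, -1.4335)
|BD| = 12.8147
circle(B,9.00) ∩ circle(D,7.00): a=7.6559, h=4.7315
  candidates: C₊=(3.3443,4.1247) cross=60.632; C₋=(4.4028,-5.2788) cross=-60.632
  mode - wants cross < 0 → take C=(4.4028,-5.2788) (cross=-60.632)
ex = (C−B)/|BC| = (0.9041,-0.4273); ey = (0.4273,0.9041)
P = B + -1.04·ex + 2.35·ey = (-3.6705,1.1356)

-3.67 1.14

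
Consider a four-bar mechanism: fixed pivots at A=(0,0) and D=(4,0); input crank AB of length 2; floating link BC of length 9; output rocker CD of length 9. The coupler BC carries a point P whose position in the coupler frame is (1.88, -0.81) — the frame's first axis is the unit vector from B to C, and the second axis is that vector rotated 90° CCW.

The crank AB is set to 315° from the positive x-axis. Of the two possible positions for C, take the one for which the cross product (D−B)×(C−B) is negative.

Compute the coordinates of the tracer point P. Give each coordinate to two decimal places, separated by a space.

1.94 -3.39

A=(0,0), D=(4.00,0)
B = A + 2.00·(cos315°, sin315°) = (1.4142, -1.4142)
|BD| = 2.9473
circle(B,9.00) ∩ circle(D,9.00): a=1.4736, h=8.8785
  candidates: C₊=(-1.5532,7.0825) cross=26.167; C₋=(6.9674,-8.4967) cross=-26.167
  mode - wants cross < 0 → take C=(6.9674,-8.4967) (cross=-26.167)
ex = (C−B)/|BC| = (0.6170,-0.7869); ey = (0.7869,0.6170)
P = B + 1.88·ex + -0.81·ey = (1.9368,-3.3935)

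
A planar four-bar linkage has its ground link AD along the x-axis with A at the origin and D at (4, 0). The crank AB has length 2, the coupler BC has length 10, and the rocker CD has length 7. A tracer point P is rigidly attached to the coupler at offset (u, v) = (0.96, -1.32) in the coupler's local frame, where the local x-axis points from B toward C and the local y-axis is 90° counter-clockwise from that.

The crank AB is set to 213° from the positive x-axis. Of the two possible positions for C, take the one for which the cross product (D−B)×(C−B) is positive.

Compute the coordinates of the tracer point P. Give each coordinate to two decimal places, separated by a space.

A=(0,0), D=(4.00,0)
B = A + 2.00·(cos213°, sin213°) = (-1.6773, -1.0893)
|BD| = 5.7809
circle(B,10.00) ∩ circle(D,7.00): a=7.3015, h=6.8328
  candidates: C₊=(4.2059,6.9970) cross=39.500; C₋=(6.7809,-6.4239) cross=-39.500
  mode + wants cross > 0 → take C=(4.2059,6.9970) (cross=39.500)
ex = (C−B)/|BC| = (0.5883,0.8086); ey = (-0.8086,0.5883)
P = B + 0.96·ex + -1.32·ey = (-0.0452,-1.0896)

-0.05 -1.09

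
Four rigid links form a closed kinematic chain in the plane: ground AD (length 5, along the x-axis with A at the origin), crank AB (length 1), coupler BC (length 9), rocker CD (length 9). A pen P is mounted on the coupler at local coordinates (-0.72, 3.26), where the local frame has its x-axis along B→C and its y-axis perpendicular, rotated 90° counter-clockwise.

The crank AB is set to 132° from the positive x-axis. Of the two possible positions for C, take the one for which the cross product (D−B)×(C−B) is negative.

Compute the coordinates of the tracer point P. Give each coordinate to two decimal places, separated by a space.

2.39 2.07

A=(0,0), D=(5.00,0)
B = A + 1.00·(cos132°, sin132°) = (-0.6691, 0.7431)
|BD| = 5.7176
circle(B,9.00) ∩ circle(D,9.00): a=2.8588, h=8.5339
  candidates: C₊=(3.2746,8.8331) cross=48.794; C₋=(1.0562,-8.0899) cross=-48.794
  mode - wants cross < 0 → take C=(1.0562,-8.0899) (cross=-48.794)
ex = (C−B)/|BC| = (0.1917,-0.9815); ey = (0.9815,0.1917)
P = B + -0.72·ex + 3.26·ey = (2.3924,2.0748)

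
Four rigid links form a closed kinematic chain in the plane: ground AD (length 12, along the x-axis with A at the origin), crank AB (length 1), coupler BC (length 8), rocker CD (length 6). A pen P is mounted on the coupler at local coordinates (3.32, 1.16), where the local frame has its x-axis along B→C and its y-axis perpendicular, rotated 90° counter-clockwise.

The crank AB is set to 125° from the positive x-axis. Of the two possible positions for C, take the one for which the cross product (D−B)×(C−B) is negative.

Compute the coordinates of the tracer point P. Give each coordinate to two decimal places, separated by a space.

2.92 0.42

A=(0,0), D=(12.00,0)
B = A + 1.00·(cos125°, sin125°) = (-0.5736, 0.8192)
|BD| = 12.6002
circle(B,8.00) ∩ circle(D,6.00): a=7.4112, h=3.0123
  candidates: C₊=(7.0178,3.3433) cross=37.956; C₋=(6.6261,-2.6686) cross=-37.956
  mode - wants cross < 0 → take C=(6.6261,-2.6686) (cross=-37.956)
ex = (C−B)/|BC| = (0.9000,-0.4360); ey = (0.4360,0.9000)
P = B + 3.32·ex + 1.16·ey = (2.9200,0.4157)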